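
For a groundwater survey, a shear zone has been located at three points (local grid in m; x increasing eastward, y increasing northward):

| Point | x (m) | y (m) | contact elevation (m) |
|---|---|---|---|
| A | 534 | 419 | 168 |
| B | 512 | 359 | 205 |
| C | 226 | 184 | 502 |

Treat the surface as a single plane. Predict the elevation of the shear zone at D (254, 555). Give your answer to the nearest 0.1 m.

Let the plane be z = a·x + b·y + c.
B−A: −22a − 60b = 37;  C−A: −308a − 235b = 334.
Solving gives a = −0.85237, b = −0.30413.
Then c = 168 − a·534 − b·419 = 750.60.
At (254, 555): z = −216.5 − 168.8 + 750.60 = 365.3 m.

365.3 m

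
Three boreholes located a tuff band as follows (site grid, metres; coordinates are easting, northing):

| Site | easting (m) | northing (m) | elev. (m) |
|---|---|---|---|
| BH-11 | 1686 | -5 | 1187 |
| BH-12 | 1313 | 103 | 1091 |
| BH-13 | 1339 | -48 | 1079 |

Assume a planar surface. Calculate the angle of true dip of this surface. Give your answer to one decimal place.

Two edge vectors: BH-11→BH-12 = (-373, 108, -96), BH-11→BH-13 = (-347, -43, -108).
Normal n = (BH-11→BH-12) × (BH-11→BH-13) = (-15792, -6972, 53515).
So ∂z/∂easting = −n_x/n_z = 0.29509 and ∂z/∂northing = −n_y/n_z = 0.13028.
Gradient magnitude |∇z| = √(a² + b²) = √(0.08708 + 0.01697) = 0.32257.
True dip = arctan(0.32257) = 17.9°, dipping toward WSW (azimuth ≈ 246°).

17.9°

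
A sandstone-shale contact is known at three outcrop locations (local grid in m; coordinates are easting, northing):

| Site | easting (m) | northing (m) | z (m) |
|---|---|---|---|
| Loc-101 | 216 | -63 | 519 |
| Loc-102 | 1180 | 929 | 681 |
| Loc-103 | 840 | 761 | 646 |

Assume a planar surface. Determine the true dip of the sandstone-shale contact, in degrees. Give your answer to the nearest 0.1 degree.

7.4°

Two edge vectors: Loc-101→Loc-102 = (964, 992, 162), Loc-101→Loc-103 = (624, 824, 127).
Normal n = (Loc-101→Loc-102) × (Loc-101→Loc-103) = (-7504, -21340, 175328).
So ∂z/∂easting = −n_x/n_z = 0.04280 and ∂z/∂northing = −n_y/n_z = 0.12171.
Gradient magnitude |∇z| = √(a² + b²) = √(0.00183 + 0.01481) = 0.12902.
True dip = arctan(0.12902) = 7.4°, dipping toward SSW (azimuth ≈ 199°).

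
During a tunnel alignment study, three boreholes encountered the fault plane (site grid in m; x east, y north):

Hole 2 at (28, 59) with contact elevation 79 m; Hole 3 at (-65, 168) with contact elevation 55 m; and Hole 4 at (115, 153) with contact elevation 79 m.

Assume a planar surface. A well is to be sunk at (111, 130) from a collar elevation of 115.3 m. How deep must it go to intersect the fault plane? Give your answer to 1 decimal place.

34.2 m

Let the plane be z = a·x + b·y + c.
Hole 3−Hole 2: −93a + 109b = −24;  Hole 4−Hole 2: 87a + 94b = 0.
Solving gives a = 0.12379, b = −0.11457.
Then c = 79 − a·28 − b·59 = 82.29.
At (111, 130): z_contact = 13.74 − 14.89 + 82.29 = 81.14 m.
Depth below ground = 115.3 − 81.14 = 34.2 m.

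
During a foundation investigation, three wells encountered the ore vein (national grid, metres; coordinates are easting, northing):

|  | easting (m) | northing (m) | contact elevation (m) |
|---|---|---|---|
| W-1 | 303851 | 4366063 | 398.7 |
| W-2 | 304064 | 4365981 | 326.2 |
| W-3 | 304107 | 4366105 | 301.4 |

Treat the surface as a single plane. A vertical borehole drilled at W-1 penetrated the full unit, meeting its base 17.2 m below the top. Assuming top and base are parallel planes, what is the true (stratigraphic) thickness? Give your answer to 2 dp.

16.10 m

Two edge vectors: W-1→W-2 = (213, -82, -72.5), W-1→W-3 = (256, 42, -97.3).
Normal n = (W-1→W-2) × (W-1→W-3) = (11023.6, 2164.9, 29938).
So ∂z/∂easting = −n_x/n_z = −0.36821 and ∂z/∂northing = −n_y/n_z = −0.07231.
|∇z| = √(a²+b²) = 0.37525, so dip δ = arctan(0.37525) = 20.57°.
True thickness = vertical thickness × cos δ = 17.2 × cos 20.57° = 16.10 m.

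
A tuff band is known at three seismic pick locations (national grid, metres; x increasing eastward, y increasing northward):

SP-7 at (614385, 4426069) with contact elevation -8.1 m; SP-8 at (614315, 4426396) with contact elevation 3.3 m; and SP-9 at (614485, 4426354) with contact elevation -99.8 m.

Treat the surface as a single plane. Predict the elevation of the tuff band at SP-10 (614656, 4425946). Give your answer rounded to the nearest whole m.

-167 m

Two edge vectors: SP-7→SP-8 = (-70, 327, 11.4), SP-7→SP-9 = (100, 285, -91.7).
Normal n = (SP-7→SP-8) × (SP-7→SP-9) = (-33234.9, -5279, -52650).
So ∂z/∂x = −n_x/n_z = −0.63124217 and ∂z/∂y = −n_y/n_z = −0.10026591.
Intercept c from SP-7: -8.1 + 387825.72 + 443783.82 = 831601.44.
At (614656, 4425946): z = −387996.8 − 443771.5 + 831601.44 = -166.8 m.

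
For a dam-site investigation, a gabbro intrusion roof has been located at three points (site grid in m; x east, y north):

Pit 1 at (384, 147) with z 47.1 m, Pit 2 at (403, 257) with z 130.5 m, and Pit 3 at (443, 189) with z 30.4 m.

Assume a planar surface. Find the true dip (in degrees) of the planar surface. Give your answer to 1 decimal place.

Two edge vectors: Pit 1→Pit 2 = (19, 110, 83.4), Pit 1→Pit 3 = (59, 42, -16.7).
Normal n = (Pit 1→Pit 2) × (Pit 1→Pit 3) = (-5339.8, 5237.9, -5692).
So ∂z/∂x = −n_x/n_z = −0.93812 and ∂z/∂y = −n_y/n_z = 0.92022.
Gradient magnitude |∇z| = √(a² + b²) = √(0.88008 + 0.84681) = 1.31411.
True dip = arctan(1.31411) = 52.7°, dipping toward SE (azimuth ≈ 134°).

52.7°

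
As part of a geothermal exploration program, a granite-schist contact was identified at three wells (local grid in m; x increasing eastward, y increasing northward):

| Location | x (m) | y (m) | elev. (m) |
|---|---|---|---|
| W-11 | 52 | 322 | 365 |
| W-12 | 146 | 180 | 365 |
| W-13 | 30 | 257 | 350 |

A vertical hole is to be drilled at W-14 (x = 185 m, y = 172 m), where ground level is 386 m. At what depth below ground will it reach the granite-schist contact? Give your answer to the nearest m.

13 m

Two edge vectors: W-11→W-12 = (94, -142, 0), W-11→W-13 = (-22, -65, -15).
Normal n = (W-11→W-12) × (W-11→W-13) = (2130, 1410, -9234).
So ∂z/∂x = −n_x/n_z = 0.23067 and ∂z/∂y = −n_y/n_z = 0.15270.
Intercept c from W-11: 365 − 11.99 − 49.17 = 303.84.
At (185, 172): z_contact = 42.7 + 26.3 + 303.84 = 372.8 m.
Depth below ground = 386 − 372.8 = 13 m.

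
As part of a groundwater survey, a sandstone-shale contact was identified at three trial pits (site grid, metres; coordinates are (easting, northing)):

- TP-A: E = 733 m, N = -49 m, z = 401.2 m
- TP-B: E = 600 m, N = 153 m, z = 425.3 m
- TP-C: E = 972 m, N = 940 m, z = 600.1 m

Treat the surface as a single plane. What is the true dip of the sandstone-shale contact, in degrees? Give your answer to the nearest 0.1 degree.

Let the plane be z = a·E + b·N + c.
TP-B−TP-A: −133a + 202b = 24.1;  TP-C−TP-A: 239a + 989b = 198.9.
Solving gives a = 0.09089, b = 0.17915.
Gradient magnitude |∇z| = √(a² + b²) = √(0.00826 + 0.03209) = 0.20088.
True dip = arctan(0.20088) = 11.4°, dipping toward SSW (azimuth ≈ 207°).

11.4°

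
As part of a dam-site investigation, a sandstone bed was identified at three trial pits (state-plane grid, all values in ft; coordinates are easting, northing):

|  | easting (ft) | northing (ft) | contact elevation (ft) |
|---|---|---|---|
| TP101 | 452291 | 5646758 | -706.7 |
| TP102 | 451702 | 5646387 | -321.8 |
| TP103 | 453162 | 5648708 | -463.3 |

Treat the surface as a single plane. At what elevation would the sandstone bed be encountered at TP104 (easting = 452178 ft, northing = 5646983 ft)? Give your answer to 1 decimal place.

Let the plane be z = a·easting + b·northing + c.
TP102−TP101: −589a − 371b = 384.9;  TP103−TP101: 871a + 1950b = 243.4.
Solving gives a = −1.018714843, b = 0.579846476.
Then c = -706.7 − a·452291 − b·5646758 = −2814203.87.
At (452178, 5646983): z = −460640.4 + 3274383.2 − 2814203.87 = -461.1 ft.

-461.1 ft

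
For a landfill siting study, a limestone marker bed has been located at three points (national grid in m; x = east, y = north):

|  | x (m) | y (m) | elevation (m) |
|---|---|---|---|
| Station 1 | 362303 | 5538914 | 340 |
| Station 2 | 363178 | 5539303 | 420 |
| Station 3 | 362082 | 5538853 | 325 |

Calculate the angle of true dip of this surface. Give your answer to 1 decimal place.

Two edge vectors: Station 1→Station 2 = (875, 389, 80), Station 1→Station 3 = (-221, -61, -15).
Normal n = (Station 1→Station 2) × (Station 1→Station 3) = (-955, -4555, 32594).
So ∂z/∂x = −n_x/n_z = 0.02930 and ∂z/∂y = −n_y/n_z = 0.13975.
Gradient magnitude |∇z| = √(a² + b²) = √(0.00086 + 0.01953) = 0.14279.
True dip = arctan(0.14279) = 8.1°, dipping toward SSW (azimuth ≈ 192°).

8.1°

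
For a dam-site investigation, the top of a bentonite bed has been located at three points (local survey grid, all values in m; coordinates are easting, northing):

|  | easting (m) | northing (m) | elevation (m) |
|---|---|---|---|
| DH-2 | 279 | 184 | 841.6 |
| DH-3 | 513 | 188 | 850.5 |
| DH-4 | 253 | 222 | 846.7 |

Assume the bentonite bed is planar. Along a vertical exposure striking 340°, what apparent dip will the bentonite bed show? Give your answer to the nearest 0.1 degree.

Two edge vectors: DH-2→DH-3 = (234, 4, 8.9), DH-2→DH-4 = (-26, 38, 5.1).
Normal n = (DH-2→DH-3) × (DH-2→DH-4) = (-317.8, -1424.8, 8996).
So ∂z/∂easting = −n_x/n_z = 0.03533 and ∂z/∂northing = −n_y/n_z = 0.15838.
Unit vector along 340° is (sin 340°, cos 340°) = (-0.3420, 0.9397).
Slope in that direction = a·(-0.3420) + b·(0.9397) = 0.13675.
Apparent dip = arctan|0.13675| = 7.8° (true dip is 9.2°, so apparent ≤ true as expected).

7.8°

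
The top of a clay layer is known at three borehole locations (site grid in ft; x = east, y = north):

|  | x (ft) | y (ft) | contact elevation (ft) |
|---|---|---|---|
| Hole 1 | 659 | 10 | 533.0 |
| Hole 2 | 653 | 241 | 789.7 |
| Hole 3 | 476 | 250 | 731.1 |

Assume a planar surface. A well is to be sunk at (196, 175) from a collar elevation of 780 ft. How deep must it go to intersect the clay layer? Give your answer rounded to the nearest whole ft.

242 ft

Two edge vectors: Hole 1→Hole 2 = (-6, 231, 256.7), Hole 1→Hole 3 = (-183, 240, 198.1).
Normal n = (Hole 1→Hole 2) × (Hole 1→Hole 3) = (-15846.9, -45787.5, 40833).
So ∂z/∂x = −n_x/n_z = 0.38809 and ∂z/∂y = −n_y/n_z = 1.12134.
Intercept c from Hole 1: 533 − 255.75 − 11.21 = 266.03.
At (196, 175): z_contact = 76.1 + 196.2 + 266.03 = 538.3 ft.
Depth below ground = 780 − 538.3 = 242 ft.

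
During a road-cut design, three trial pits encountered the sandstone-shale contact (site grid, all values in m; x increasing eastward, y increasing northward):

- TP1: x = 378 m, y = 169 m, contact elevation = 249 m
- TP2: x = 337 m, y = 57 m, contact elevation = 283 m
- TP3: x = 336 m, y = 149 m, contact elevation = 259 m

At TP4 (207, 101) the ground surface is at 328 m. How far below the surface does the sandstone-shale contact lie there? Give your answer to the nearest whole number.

42 m

Let the plane be z = a·x + b·y + c.
TP2−TP1: −41a − 112b = 34;  TP3−TP1: −42a − 20b = 10.
Solving gives a = −0.11329, b = −0.26210.
Then c = 249 − a·378 − b·169 = 336.12.
At (207, 101): z_contact = −23.5 − 26.5 + 336.12 = 286.2 m.
Depth below ground = 328 − 286.2 = 42 m.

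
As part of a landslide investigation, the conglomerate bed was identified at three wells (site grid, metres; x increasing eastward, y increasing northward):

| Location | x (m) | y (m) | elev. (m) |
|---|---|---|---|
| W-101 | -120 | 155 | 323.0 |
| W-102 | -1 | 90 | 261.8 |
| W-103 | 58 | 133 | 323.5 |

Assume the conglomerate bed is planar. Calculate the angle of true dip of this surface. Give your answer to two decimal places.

50.96°

Let the plane be z = a·x + b·y + c.
W-102−W-101: 119a − 65b = −61.2;  W-103−W-101: 178a − 22b = 0.5.
Solving gives a = 0.15403, b = 1.22354.
Gradient magnitude |∇z| = √(a² + b²) = √(0.02373 + 1.49704) = 1.23319.
True dip = arctan(1.23319) = 50.96°, dipping toward S (azimuth ≈ 187°).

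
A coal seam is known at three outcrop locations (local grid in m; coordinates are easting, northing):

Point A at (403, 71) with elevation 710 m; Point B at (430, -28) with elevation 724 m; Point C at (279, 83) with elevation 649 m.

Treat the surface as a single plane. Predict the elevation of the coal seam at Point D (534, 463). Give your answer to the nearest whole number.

771 m

Let the plane be z = a·easting + b·northing + c.
Point B−Point A: 27a − 99b = 14;  Point C−Point A: −124a + 12b = −61.
Solving gives a = 0.49121, b = −0.00745.
Then c = 710 − a·403 − b·71 = 512.57.
At (534, 463): z = 262.3 − 3.4 + 512.57 = 771.4 m.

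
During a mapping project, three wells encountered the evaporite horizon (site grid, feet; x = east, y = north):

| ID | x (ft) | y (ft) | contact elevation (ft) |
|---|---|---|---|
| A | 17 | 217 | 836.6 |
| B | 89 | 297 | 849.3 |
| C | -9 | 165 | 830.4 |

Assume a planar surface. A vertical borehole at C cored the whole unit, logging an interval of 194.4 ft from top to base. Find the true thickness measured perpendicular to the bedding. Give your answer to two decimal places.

Two edge vectors: A→B = (72, 80, 12.7), A→C = (-26, -52, -6.2).
Normal n = (A→B) × (A→C) = (164.4, 116.2, -1664).
So ∂z/∂x = −n_x/n_z = 0.09880 and ∂z/∂y = −n_y/n_z = 0.06983.
|∇z| = √(a²+b²) = 0.12099, so dip δ = arctan(0.12099) = 6.90°.
True thickness = vertical thickness × cos δ = 194.4 × cos 6.90° = 192.99 ft.

192.99 ft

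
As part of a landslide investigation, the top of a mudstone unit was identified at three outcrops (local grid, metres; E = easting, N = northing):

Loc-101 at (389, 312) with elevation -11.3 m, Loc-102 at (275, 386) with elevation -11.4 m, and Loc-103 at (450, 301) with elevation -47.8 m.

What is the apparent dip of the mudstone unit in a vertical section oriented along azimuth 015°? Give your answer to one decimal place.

Two edge vectors: Loc-101→Loc-102 = (-114, 74, -0.1), Loc-101→Loc-103 = (61, -11, -36.5).
Normal n = (Loc-101→Loc-102) × (Loc-101→Loc-103) = (-2702.1, -4167.1, -3260).
So ∂z/∂E = −n_x/n_z = −0.82887 and ∂z/∂N = −n_y/n_z = −1.27825.
Unit vector along 015° is (sin 15°, cos 15°) = (0.2588, 0.9659).
Slope in that direction = a·(0.2588) + b·(0.9659) = −1.44922.
Apparent dip = arctan|1.44922| = 55.4° (true dip is 56.7°, so apparent ≤ true as expected).

55.4°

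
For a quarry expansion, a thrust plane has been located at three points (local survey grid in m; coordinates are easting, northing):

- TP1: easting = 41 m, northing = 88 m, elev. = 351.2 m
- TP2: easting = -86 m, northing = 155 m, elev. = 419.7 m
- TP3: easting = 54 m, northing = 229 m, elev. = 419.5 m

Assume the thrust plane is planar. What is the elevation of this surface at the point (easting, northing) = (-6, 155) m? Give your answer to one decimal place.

Two edge vectors: TP1→TP2 = (-127, 67, 68.5), TP1→TP3 = (13, 141, 68.3).
Normal n = (TP1→TP2) × (TP1→TP3) = (-5082.4, 9564.6, -18778).
So ∂z/∂easting = −n_x/n_z = −0.27066 and ∂z/∂northing = −n_y/n_z = 0.50935.
Intercept c from TP1: 351.2 + 11.10 − 44.82 = 317.47.
At (-6, 155): z = 1.6 + 78.9 + 317.47 = 398.0 m.

398.0 m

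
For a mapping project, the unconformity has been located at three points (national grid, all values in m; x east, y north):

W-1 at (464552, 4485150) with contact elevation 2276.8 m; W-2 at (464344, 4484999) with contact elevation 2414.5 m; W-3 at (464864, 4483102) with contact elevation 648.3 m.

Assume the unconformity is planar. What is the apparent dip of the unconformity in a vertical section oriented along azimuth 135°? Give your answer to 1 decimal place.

50.9°

Two edge vectors: W-1→W-2 = (-208, -151, 137.7), W-1→W-3 = (312, -2048, -1628.5).
Normal n = (W-1→W-2) × (W-1→W-3) = (527913.1, -295765.6, 473096).
So ∂z/∂x = −n_x/n_z = −1.11587 and ∂z/∂y = −n_y/n_z = 0.62517.
Unit vector along 135° is (sin 135°, cos 135°) = (0.7071, -0.7071).
Slope in that direction = a·(0.7071) + b·(-0.7071) = −1.23110.
Apparent dip = arctan|1.23110| = 50.9° (true dip is 52.0°, so apparent ≤ true as expected).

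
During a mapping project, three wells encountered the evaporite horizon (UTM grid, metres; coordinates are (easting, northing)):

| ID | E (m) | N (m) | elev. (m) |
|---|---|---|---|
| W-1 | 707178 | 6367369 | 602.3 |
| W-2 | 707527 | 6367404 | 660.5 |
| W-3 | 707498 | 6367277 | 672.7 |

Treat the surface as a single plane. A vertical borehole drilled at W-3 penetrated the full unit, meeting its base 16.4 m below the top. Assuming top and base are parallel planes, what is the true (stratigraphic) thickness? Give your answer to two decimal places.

15.99 m

Let the plane be z = a·E + b·N + c.
W-2−W-1: 349a + 35b = 58.2;  W-3−W-1: 320a − 92b = 70.4.
Solving gives a = 0.18053, b = −0.13729.
|∇z| = √(a²+b²) = 0.22680, so dip δ = arctan(0.22680) = 12.78°.
True thickness = vertical thickness × cos δ = 16.4 × cos 12.78° = 15.99 m.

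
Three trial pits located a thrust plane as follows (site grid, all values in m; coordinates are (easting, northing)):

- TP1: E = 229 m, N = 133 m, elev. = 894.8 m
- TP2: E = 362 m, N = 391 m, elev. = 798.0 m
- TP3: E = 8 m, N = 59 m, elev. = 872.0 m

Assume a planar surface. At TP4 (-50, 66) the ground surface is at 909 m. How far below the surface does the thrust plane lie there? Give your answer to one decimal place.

Two edge vectors: TP1→TP2 = (133, 258, -96.8), TP1→TP3 = (-221, -74, -22.8).
Normal n = (TP1→TP2) × (TP1→TP3) = (-13045.6, 24425.2, 47176).
So ∂z/∂E = −n_x/n_z = 0.27653 and ∂z/∂N = −n_y/n_z = −0.51775.
Intercept c from TP1: 894.8 − 63.33 + 68.86 = 900.33.
At (-50, 66): z_contact = −13.83 − 34.17 + 900.33 = 852.34 m.
Depth below ground = 909 − 852.34 = 56.7 m.

56.7 m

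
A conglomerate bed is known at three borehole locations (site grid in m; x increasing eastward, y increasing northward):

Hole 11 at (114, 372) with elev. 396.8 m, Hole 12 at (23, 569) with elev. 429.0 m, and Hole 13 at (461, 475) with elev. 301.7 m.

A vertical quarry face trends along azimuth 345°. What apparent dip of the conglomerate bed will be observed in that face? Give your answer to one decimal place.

6.0°

Let the plane be z = a·x + b·y + c.
Hole 12−Hole 11: −91a + 197b = 32.2;  Hole 13−Hole 11: 347a + 103b = −95.1.
Solving gives a = −0.28368, b = 0.03241.
Unit vector along 345° is (sin 345°, cos 345°) = (-0.2588, 0.9659).
Slope in that direction = a·(-0.2588) + b·(0.9659) = 0.10473.
Apparent dip = arctan|0.10473| = 6.0° (true dip is 15.9°, so apparent ≤ true as expected).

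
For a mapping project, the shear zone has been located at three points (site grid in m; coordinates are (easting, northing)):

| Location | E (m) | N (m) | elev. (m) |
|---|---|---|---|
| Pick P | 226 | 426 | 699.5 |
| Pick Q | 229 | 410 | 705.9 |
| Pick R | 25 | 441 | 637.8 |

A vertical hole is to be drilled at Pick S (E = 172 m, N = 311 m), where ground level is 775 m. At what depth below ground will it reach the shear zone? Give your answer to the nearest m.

Two edge vectors: Pick P→Pick Q = (3, -16, 6.4), Pick P→Pick R = (-201, 15, -61.7).
Normal n = (Pick P→Pick Q) × (Pick P→Pick R) = (891.2, -1101.3, -3171).
So ∂z/∂E = −n_x/n_z = 0.28105 and ∂z/∂N = −n_y/n_z = −0.34730.
Intercept c from Pick P: 699.5 − 63.52 + 147.95 = 783.93.
At (172, 311): z_contact = 48.3 − 108.0 + 783.93 = 724.3 m.
Depth below ground = 775 − 724.3 = 51 m.

51 m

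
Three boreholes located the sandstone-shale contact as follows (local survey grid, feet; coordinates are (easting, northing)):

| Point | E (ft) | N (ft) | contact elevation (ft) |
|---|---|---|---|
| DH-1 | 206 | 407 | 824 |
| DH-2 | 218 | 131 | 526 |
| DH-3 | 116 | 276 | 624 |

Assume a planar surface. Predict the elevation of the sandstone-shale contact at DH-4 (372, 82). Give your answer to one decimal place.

566.0 ft

Let the plane be z = a·E + b·N + c.
DH-2−DH-1: 12a − 276b = −298;  DH-3−DH-1: −90a − 131b = −200.
Solving gives a = 0.61192, b = 1.10632.
Then c = 824 − a·206 − b·407 = 247.67.
At (372, 82): z = 227.6 + 90.7 + 247.67 = 566.0 ft.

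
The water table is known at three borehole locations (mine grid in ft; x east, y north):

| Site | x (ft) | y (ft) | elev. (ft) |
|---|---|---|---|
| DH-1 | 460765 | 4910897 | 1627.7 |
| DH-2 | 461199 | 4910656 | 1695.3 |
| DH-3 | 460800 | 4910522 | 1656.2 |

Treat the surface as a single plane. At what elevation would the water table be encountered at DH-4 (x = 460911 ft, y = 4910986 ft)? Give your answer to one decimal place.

1639.4 ft

Two edge vectors: DH-1→DH-2 = (434, -241, 67.6), DH-1→DH-3 = (35, -375, 28.5).
Normal n = (DH-1→DH-2) × (DH-1→DH-3) = (18481.5, -10003, -154315).
So ∂z/∂x = −n_x/n_z = 0.119764767 and ∂z/∂y = −n_y/n_z = −0.064821955.
Intercept c from DH-1: 1627.7 − 55183.41 + 318333.94 = 264778.23.
At (460911, 4910986): z = 55200.9 − 318339.7 + 264778.23 = 1639.4 ft.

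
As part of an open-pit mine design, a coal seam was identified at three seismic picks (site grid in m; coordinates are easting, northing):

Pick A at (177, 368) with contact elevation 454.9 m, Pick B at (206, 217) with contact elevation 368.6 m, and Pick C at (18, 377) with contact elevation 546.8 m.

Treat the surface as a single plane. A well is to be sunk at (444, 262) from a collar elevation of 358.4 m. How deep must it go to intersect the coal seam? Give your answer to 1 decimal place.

Two edge vectors: Pick A→Pick B = (29, -151, -86.3), Pick A→Pick C = (-159, 9, 91.9).
Normal n = (Pick A→Pick B) × (Pick A→Pick C) = (-13100.2, 11056.6, -23748).
So ∂z/∂easting = −n_x/n_z = −0.55163 and ∂z/∂northing = −n_y/n_z = 0.46558.
Intercept c from Pick A: 454.9 + 97.64 − 171.33 = 381.21.
At (444, 262): z_contact = −244.93 + 121.98 + 381.21 = 258.26 m.
Depth below ground = 358.4 − 258.26 = 100.1 m.

100.1 m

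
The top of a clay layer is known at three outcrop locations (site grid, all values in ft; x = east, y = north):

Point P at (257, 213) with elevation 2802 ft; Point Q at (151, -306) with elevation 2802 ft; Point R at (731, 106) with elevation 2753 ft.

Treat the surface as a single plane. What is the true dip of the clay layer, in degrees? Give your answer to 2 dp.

Two edge vectors: Point P→Point Q = (-106, -519, 0), Point P→Point R = (474, -107, -49).
Normal n = (Point P→Point Q) × (Point P→Point R) = (25431, -5194, 257348).
So ∂z/∂x = −n_x/n_z = −0.09882 and ∂z/∂y = −n_y/n_z = 0.02018.
Gradient magnitude |∇z| = √(a² + b²) = √(0.00977 + 0.00041) = 0.10086.
True dip = arctan(0.10086) = 5.76°, dipping toward ESE (azimuth ≈ 102°).

5.76°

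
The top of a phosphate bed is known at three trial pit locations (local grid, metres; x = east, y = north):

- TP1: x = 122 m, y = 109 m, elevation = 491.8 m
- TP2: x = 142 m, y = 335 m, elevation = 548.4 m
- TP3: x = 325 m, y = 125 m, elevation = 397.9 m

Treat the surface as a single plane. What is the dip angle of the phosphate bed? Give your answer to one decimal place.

Let the plane be z = a·x + b·y + c.
TP2−TP1: 20a + 226b = 56.6;  TP3−TP1: 203a + 16b = −93.9.
Solving gives a = −0.48569, b = 0.29342.
Gradient magnitude |∇z| = √(a² + b²) = √(0.23589 + 0.08610) = 0.56744.
True dip = arctan(0.56744) = 29.6°, dipping toward ESE (azimuth ≈ 121°).

29.6°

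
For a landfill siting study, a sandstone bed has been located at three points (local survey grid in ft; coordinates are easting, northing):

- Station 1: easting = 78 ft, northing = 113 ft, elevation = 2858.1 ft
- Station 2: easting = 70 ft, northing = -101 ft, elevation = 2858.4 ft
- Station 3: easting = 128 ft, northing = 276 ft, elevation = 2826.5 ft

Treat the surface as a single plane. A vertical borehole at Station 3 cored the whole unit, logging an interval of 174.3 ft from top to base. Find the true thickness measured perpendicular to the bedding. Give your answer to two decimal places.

141.79 ft

Let the plane be z = a·easting + b·northing + c.
Station 2−Station 1: −8a − 214b = 0.3;  Station 3−Station 1: 50a + 163b = −31.6.
Solving gives a = −0.71451, b = 0.02531.
|∇z| = √(a²+b²) = 0.71495, so dip δ = arctan(0.71495) = 35.56°.
True thickness = vertical thickness × cos δ = 174.3 × cos 35.56° = 141.79 ft.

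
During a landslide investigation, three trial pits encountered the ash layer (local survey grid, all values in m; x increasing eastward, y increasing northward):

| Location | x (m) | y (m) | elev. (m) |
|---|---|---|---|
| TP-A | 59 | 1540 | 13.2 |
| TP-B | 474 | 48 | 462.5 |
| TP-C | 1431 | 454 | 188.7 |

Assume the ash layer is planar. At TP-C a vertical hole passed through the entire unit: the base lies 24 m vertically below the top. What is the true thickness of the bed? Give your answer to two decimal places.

Two edge vectors: TP-A→TP-B = (415, -1492, 449.3), TP-A→TP-C = (1372, -1086, 175.5).
Normal n = (TP-A→TP-B) × (TP-A→TP-C) = (226093.8, 543607.1, 1596334).
So ∂z/∂x = −n_x/n_z = −0.14163 and ∂z/∂y = −n_y/n_z = −0.34053.
|∇z| = √(a²+b²) = 0.36881, so dip δ = arctan(0.36881) = 20.24°.
True thickness = vertical thickness × cos δ = 24 × cos 20.24° = 22.52 m.

22.52 m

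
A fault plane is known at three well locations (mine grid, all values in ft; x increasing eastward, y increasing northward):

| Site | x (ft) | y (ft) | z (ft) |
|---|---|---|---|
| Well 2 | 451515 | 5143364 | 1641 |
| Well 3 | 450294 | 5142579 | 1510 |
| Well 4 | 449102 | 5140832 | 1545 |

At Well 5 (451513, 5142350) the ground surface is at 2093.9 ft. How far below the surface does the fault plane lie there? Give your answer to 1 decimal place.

Let the plane be z = a·x + b·y + c.
Well 3−Well 2: −1221a − 785b = −131;  Well 4−Well 2: −2413a − 2532b = −96.
Solving gives a = 0.214079727, b = −0.166103626.
Then c = 1641 − a·451515 − b·5143364 = 759312.20.
At (451513, 5142350): z_contact = 96659.78 − 854162.98 + 759312.20 = 1809.00 ft.
Depth below ground = 2093.9 − 1809.00 = 284.9 ft.

284.9 ft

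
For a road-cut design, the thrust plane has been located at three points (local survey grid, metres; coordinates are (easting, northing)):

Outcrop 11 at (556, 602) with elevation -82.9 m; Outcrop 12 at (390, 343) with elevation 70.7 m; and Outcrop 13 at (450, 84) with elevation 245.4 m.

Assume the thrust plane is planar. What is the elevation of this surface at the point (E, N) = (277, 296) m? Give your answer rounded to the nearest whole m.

Let the plane be z = a·E + b·N + c.
Outcrop 12−Outcrop 11: −166a − 259b = 153.6;  Outcrop 13−Outcrop 11: −106a − 518b = 328.3.
Solving gives a = 0.09336, b = −0.65289.
Then c = -82.9 − a·556 − b·602 = 258.23.
At (277, 296): z = 25.9 − 193.3 + 258.23 = 90.8 m.

91 m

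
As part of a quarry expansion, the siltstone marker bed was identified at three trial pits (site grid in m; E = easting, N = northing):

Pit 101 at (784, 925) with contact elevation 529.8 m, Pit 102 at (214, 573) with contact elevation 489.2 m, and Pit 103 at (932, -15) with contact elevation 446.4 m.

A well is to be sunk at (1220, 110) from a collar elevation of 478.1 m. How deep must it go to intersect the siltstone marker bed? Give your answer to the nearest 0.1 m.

Let the plane be z = a·E + b·N + c.
Pit 102−Pit 101: −570a − 352b = −40.6;  Pit 103−Pit 101: 148a − 940b = −83.4.
Solving gives a = 0.014981, b = 0.091082.
Then c = 529.8 − a·784 − b·925 = 433.80.
At (1220, 110): z_contact = 18.28 + 10.02 + 433.80 = 462.10 m.
Depth below ground = 478.1 − 462.10 = 16.0 m.

16.0 m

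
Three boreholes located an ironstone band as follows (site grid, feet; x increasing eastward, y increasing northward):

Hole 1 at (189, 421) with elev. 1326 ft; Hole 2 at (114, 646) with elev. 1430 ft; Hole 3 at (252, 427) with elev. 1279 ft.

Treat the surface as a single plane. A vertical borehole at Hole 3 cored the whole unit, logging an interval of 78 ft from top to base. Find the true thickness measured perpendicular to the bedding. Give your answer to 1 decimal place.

Two edge vectors: Hole 1→Hole 2 = (-75, 225, 104), Hole 1→Hole 3 = (63, 6, -47).
Normal n = (Hole 1→Hole 2) × (Hole 1→Hole 3) = (-11199, 3027, -14625).
So ∂z/∂x = −n_x/n_z = −0.76574 and ∂z/∂y = −n_y/n_z = 0.20697.
|∇z| = √(a²+b²) = 0.79322, so dip δ = arctan(0.79322) = 38.42°.
True thickness = vertical thickness × cos δ = 78 × cos 38.42° = 61.1 ft.

61.1 ft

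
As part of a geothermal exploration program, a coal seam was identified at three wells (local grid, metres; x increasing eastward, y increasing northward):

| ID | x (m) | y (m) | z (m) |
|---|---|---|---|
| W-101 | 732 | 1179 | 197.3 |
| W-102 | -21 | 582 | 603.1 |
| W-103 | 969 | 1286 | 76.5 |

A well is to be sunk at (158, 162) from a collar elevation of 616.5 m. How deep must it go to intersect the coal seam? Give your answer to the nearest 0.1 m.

61.8 m

Let the plane be z = a·x + b·y + c.
W-102−W-101: −753a − 597b = 405.8;  W-103−W-101: 237a + 107b = −120.8.
Solving gives a = −0.471076, b = −0.085561.
Then c = 197.3 − a·732 − b·1179 = 643.00.
At (158, 162): z_contact = −74.43 − 13.86 + 643.00 = 554.71 m.
Depth below ground = 616.5 − 554.71 = 61.8 m.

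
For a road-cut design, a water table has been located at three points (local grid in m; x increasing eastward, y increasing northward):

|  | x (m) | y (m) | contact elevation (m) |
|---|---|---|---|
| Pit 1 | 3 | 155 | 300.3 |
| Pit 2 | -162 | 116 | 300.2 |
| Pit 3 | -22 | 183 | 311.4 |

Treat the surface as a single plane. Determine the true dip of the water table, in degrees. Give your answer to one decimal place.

18.6°

Two edge vectors: Pit 1→Pit 2 = (-165, -39, -0.1), Pit 1→Pit 3 = (-25, 28, 11.1).
Normal n = (Pit 1→Pit 2) × (Pit 1→Pit 3) = (-430.1, 1834, -5595).
So ∂z/∂x = −n_x/n_z = −0.07687 and ∂z/∂y = −n_y/n_z = 0.32779.
Gradient magnitude |∇z| = √(a² + b²) = √(0.00591 + 0.10745) = 0.33669.
True dip = arctan(0.33669) = 18.6°, dipping toward SSE (azimuth ≈ 167°).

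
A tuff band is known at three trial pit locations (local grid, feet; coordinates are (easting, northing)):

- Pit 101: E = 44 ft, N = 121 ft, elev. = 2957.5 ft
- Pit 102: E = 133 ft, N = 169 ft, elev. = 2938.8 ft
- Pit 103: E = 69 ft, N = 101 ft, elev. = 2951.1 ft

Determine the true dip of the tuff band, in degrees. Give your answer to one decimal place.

Two edge vectors: Pit 101→Pit 102 = (89, 48, -18.7), Pit 101→Pit 103 = (25, -20, -6.4).
Normal n = (Pit 101→Pit 102) × (Pit 101→Pit 103) = (-681.2, 102.1, -2980).
So ∂z/∂E = −n_x/n_z = −0.22859 and ∂z/∂N = −n_y/n_z = 0.03426.
Gradient magnitude |∇z| = √(a² + b²) = √(0.05225 + 0.00117) = 0.23114.
True dip = arctan(0.23114) = 13.0°, dipping toward E (azimuth ≈ 099°).

13.0°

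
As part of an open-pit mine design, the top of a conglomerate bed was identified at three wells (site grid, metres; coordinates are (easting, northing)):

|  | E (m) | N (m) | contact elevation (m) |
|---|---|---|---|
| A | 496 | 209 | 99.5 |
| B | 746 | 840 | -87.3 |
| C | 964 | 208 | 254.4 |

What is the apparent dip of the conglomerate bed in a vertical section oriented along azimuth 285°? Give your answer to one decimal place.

Let the plane be z = a·E + b·N + c.
B−A: 250a + 631b = −186.8;  C−A: 468a − 1b = 154.9.
Solving gives a = 0.33007, b = −0.42681.
Unit vector along 285° is (sin 285°, cos 285°) = (-0.9659, 0.2588).
Slope in that direction = a·(-0.9659) + b·(0.2588) = −0.42929.
Apparent dip = arctan|0.42929| = 23.2° (true dip is 28.3°, so apparent ≤ true as expected).

23.2°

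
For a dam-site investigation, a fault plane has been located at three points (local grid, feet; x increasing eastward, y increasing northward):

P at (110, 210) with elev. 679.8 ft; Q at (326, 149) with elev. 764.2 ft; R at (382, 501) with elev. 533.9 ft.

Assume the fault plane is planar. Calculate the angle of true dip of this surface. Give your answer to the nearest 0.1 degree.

Let the plane be z = a·x + b·y + c.
Q−P: 216a − 61b = 84.4;  R−P: 272a + 291b = −145.9.
Solving gives a = 0.19712, b = −0.68562.
Gradient magnitude |∇z| = √(a² + b²) = √(0.03885 + 0.47008) = 0.71339.
True dip = arctan(0.71339) = 35.5°, dipping toward NNW (azimuth ≈ 344°).

35.5°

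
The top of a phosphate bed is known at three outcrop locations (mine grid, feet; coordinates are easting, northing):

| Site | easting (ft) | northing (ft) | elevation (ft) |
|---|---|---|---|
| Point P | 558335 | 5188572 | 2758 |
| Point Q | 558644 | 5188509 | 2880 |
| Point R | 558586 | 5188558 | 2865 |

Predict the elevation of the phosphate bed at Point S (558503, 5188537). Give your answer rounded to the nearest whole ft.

2824 ft

Two edge vectors: Point P→Point Q = (309, -63, 122), Point P→Point R = (251, -14, 107).
Normal n = (Point P→Point Q) × (Point P→Point R) = (-5033, -2441, 11487).
So ∂z/∂easting = −n_x/n_z = 0.43814747 and ∂z/∂northing = −n_y/n_z = 0.21250109.
Intercept c from Point P: 2758 − 244633.07 − 1102577.20 = −1344452.26.
At (558503, 5188537): z = 244706.7 + 1102569.8 − 1344452.26 = 2824.2 ft.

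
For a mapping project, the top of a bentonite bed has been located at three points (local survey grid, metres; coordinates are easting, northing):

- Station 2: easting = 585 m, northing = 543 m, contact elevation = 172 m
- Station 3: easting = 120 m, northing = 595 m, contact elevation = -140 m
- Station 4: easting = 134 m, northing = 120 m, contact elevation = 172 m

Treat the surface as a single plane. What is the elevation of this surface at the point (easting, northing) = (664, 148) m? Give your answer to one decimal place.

471.8 m

Let the plane be z = a·easting + b·northing + c.
Station 3−Station 2: −465a + 52b = −312;  Station 4−Station 2: −451a − 423b = 0.
Solving gives a = 0.59949, b = −0.63917.
Then c = 172 − a·585 − b·543 = 168.37.
At (664, 148): z = 398.1 − 94.6 + 168.37 = 471.8 m.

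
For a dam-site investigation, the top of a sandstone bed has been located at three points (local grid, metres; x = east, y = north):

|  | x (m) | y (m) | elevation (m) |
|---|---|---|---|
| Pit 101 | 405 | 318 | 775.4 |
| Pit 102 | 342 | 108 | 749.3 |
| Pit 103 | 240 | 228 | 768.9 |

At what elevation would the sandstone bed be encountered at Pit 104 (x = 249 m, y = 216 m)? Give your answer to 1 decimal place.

Let the plane be z = a·x + b·y + c.
Pit 102−Pit 101: −63a − 210b = −26.1;  Pit 103−Pit 101: −165a − 90b = −6.5.
Solving gives a = −0.03395, b = 0.13447.
Then c = 775.4 − a·405 − b·318 = 746.39.
At (249, 216): z = −8.5 + 29.0 + 746.39 = 767.0 m.

767.0 m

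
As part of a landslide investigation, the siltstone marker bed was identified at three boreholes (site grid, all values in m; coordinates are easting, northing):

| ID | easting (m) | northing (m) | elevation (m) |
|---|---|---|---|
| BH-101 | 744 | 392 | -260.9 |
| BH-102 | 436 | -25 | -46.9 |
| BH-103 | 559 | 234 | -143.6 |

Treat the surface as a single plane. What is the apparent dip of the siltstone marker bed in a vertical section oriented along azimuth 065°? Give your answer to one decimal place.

Let the plane be z = a·easting + b·northing + c.
BH-102−BH-101: −308a − 417b = 214;  BH-103−BH-101: −185a − 158b = 117.3.
Solving gives a = −0.53025, b = −0.12154.
Unit vector along 065° is (sin 65°, cos 65°) = (0.9063, 0.4226).
Slope in that direction = a·(0.9063) + b·(0.4226) = −0.53194.
Apparent dip = arctan|0.53194| = 28.0° (true dip is 28.5°, so apparent ≤ true as expected).

28.0°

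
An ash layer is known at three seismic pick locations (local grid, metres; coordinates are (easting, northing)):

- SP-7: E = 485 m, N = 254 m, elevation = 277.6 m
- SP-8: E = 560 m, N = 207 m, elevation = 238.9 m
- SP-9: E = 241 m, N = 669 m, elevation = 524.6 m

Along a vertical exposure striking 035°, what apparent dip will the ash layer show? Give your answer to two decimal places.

13.96°

Let the plane be z = a·E + b·N + c.
SP-8−SP-7: 75a − 47b = −38.7;  SP-9−SP-7: −244a + 415b = 247.
Solving gives a = −0.22646, b = 0.46203.
Unit vector along 035° is (sin 35°, cos 35°) = (0.5736, 0.8192).
Slope in that direction = a·(0.5736) + b·(0.8192) = 0.24858.
Apparent dip = arctan|0.24858| = 13.96° (true dip is 27.2°, so apparent ≤ true as expected).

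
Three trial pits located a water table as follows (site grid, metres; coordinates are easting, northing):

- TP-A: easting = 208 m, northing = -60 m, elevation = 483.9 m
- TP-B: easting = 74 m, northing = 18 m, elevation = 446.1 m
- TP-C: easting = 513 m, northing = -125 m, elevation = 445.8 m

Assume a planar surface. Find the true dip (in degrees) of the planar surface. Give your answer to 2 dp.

49.24°

Two edge vectors: TP-A→TP-B = (-134, 78, -37.8), TP-A→TP-C = (305, -65, -38.1).
Normal n = (TP-A→TP-B) × (TP-A→TP-C) = (-5428.8, -16634.4, -15080).
So ∂z/∂easting = −n_x/n_z = −0.36000 and ∂z/∂northing = −n_y/n_z = −1.10308.
Gradient magnitude |∇z| = √(a² + b²) = √(0.12960 + 1.21678) = 1.16034.
True dip = arctan(1.16034) = 49.24°, dipping toward NNE (azimuth ≈ 018°).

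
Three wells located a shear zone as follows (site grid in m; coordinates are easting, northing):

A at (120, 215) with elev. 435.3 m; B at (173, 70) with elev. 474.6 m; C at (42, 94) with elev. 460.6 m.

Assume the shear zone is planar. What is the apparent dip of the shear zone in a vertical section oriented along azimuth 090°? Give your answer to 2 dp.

Let the plane be z = a·easting + b·northing + c.
B−A: 53a − 145b = 39.3;  C−A: −78a − 121b = 25.3.
Solving gives a = 0.06132, b = −0.24862.
Unit vector along 090° is (sin 90°, cos 90°) = (1.0000, 0.0000).
Slope in that direction = a·(1.0000) + b·(0.0000) = 0.06132.
Apparent dip = arctan|0.06132| = 3.51° (true dip is 14.4°, so apparent ≤ true as expected).

3.51°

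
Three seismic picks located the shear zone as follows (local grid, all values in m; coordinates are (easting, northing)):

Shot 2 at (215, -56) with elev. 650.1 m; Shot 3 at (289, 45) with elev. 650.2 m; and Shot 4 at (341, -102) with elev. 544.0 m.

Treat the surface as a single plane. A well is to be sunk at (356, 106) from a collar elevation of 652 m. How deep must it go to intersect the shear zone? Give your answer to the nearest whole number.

Let the plane be z = a·E + b·N + c.
Shot 3−Shot 2: 74a + 101b = 0.1;  Shot 4−Shot 2: 126a − 46b = −106.1.
Solving gives a = −0.66407, b = 0.48754.
Then c = 650.1 − a·215 − b·-56 = 820.18.
At (356, 106): z_contact = −236.4 + 51.7 + 820.18 = 635.4 m.
Depth below ground = 652 − 635.4 = 17 m.

17 m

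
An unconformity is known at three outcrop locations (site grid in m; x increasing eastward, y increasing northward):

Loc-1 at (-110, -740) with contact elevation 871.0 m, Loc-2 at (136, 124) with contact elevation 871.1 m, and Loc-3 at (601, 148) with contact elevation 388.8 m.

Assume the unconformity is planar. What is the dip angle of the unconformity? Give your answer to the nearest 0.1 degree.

Two edge vectors: Loc-1→Loc-2 = (246, 864, 0.1), Loc-1→Loc-3 = (711, 888, -482.2).
Normal n = (Loc-1→Loc-2) × (Loc-1→Loc-3) = (-416709.6, 118692.3, -395856).
So ∂z/∂x = −n_x/n_z = −1.05268 and ∂z/∂y = −n_y/n_z = 0.29984.
Gradient magnitude |∇z| = √(a² + b²) = √(1.10813 + 0.08990) = 1.09455.
True dip = arctan(1.09455) = 47.6°, dipping toward ESE (azimuth ≈ 106°).

47.6°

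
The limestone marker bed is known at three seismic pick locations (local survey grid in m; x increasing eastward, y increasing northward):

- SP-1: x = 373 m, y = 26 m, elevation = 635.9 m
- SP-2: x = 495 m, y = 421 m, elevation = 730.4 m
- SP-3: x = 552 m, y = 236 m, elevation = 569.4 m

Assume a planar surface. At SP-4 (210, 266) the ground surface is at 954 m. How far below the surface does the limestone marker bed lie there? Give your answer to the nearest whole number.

Two edge vectors: SP-1→SP-2 = (122, 395, 94.5), SP-1→SP-3 = (179, 210, -66.5).
Normal n = (SP-1→SP-2) × (SP-1→SP-3) = (-46112.5, 25028.5, -45085).
So ∂z/∂x = −n_x/n_z = −1.02279 and ∂z/∂y = −n_y/n_z = 0.55514.
Intercept c from SP-1: 635.9 + 381.50 − 14.43 = 1002.97.
At (210, 266): z_contact = −214.8 + 147.7 + 1002.97 = 935.8 m.
Depth below ground = 954 − 935.8 = 18 m.

18 m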